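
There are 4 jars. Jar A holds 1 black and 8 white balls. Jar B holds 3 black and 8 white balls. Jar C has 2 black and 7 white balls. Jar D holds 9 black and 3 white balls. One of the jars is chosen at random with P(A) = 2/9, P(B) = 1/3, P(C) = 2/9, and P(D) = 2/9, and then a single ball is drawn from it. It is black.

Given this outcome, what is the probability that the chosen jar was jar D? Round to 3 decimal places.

0.503

Under each hypothesis, the probability of this draw is: P(data | jar A) = (1/9) = 1/9; P(data | jar B) = (3/11) = 3/11; P(data | jar C) = (2/9) = 2/9; P(data | jar D) = (9/12) = 3/4.
The prior-weighted likelihoods are 2/9 · 1/9 = 2/81, 1/3 · 3/11 = 1/11, 2/9 · 2/9 = 4/81, 2/9 · 3/4 = 1/6; summing to 197/594.
Hence P(jar D | data) = (1/6) / (197/594) = 99/197.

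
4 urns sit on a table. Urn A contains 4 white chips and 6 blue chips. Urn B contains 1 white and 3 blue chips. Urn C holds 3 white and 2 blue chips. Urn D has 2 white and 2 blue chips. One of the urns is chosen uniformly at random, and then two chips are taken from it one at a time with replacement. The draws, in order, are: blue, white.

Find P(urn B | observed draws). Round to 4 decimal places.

The likelihood of the observed sequence under each hypothesis: P(data | urn A) = (6/10)(4/10) = 0.24; P(data | urn B) = (3/4)(1/4) = 0.1875; P(data | urn C) = (2/5)(3/5) = 0.24; P(data | urn D) = (2/4)(2/4) = 0.25.
The prior-weighted likelihoods are 1/4 · 0.24 = 0.06, 1/4 · 0.1875 = 0.046875, 1/4 · 0.24 = 0.06, 1/4 · 0.25 = 0.0625; with total 0.22937.
So P(urn B | data) = (0.046875) / (0.22937) = 0.20436.

0.2044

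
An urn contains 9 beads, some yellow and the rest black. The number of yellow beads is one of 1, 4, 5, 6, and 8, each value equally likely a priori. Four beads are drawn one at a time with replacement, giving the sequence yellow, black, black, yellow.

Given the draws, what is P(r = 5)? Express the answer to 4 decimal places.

Compute the likelihood of the observed sequence for each case: P(data | r = 1) = (1/9)(8/9)(8/9)(1/9) = 0.0097546; P(data | r = 4) = (4/9)(5/9)(5/9)(4/9) = 0.060966; P(data | r = 5) = (5/9)(4/9)(4/9)(5/9) = 0.060966; P(data | r = 6) = (6/9)(3/9)(3/9)(6/9) = 0.049383; P(data | r = 8) = (8/9)(1/9)(1/9)(8/9) = 0.0097546.
Multiplying each by its prior: 1/5 · 0.0097546 = 0.0019509, 1/5 · 0.060966 = 0.012193, 1/5 · 0.060966 = 0.012193, 1/5 · 0.049383 = 0.0098765, 1/5 · 0.0097546 = 0.0019509; these sum to 0.038165.
By Bayes' rule, P(r = 5 | data) = (0.012193) / (0.038165) = 0.31949.

0.3195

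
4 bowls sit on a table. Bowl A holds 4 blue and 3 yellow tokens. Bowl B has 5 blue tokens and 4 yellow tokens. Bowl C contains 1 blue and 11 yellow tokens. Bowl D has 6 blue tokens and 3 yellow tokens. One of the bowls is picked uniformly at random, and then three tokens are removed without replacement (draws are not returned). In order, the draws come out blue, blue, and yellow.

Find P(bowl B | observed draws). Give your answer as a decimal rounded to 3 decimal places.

0.312

For each hypothesis, P(data | H) works out to: P(data | bowl A) = (4/7)(3/6)(3/5) = 0.17143; P(data | bowl B) = (5/9)(4/8)(4/7) = 0.15873; P(data | bowl C) = (1/12)(0/11) = 0; P(data | bowl D) = (6/9)(5/8)(3/7) = 0.17857.
The prior-weighted likelihoods are 1/4 · 0.17143 = 0.042857, 1/4 · 0.15873 = 0.039683, 1/4 · 0 = 0, 1/4 · 0.17857 = 0.044643; summing to 0.12718.
By Bayes' rule, P(bowl B | data) = (0.039683) / (0.12718) = 0.31201.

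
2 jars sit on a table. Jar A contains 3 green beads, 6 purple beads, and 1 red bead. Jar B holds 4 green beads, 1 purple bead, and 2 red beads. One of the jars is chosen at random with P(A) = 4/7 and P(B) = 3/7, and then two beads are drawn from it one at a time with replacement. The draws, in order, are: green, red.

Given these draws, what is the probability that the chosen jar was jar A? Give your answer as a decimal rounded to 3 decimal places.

Compute the likelihood of the observed sequence for each case: P(data | jar A) = (3/10)(1/10) = 0.03; P(data | jar B) = (4/7)(2/7) = 0.16327.
Weighting by the prior gives 4/7 · 0.03 = 0.017143, 3/7 · 0.16327 = 0.069971; summing to 0.087114.
By Bayes' rule, P(jar A | data) = (0.017143) / (0.087114) = 0.19679.

0.197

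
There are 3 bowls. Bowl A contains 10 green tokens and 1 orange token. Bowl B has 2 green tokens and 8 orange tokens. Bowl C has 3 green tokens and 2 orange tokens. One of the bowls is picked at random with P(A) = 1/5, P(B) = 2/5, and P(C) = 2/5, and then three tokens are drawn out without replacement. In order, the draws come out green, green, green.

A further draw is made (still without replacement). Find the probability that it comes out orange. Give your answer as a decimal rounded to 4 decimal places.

The likelihood of the observed sequence under each hypothesis: P(data | bowl A) = (10/11)(9/10)(8/9) = 8/11; P(data | bowl B) = (2/10)(1/9)(0/8) = 0; P(data | bowl C) = (3/5)(2/4)(1/3) = 1/10.
Multiplying each by its prior: 1/5 · 8/11 = 8/55, 2/5 · 0 = 0, 2/5 · 1/10 = 1/25; summing to 51/275.
The posterior is then P(bowl A | data) = 40/51, P(bowl B | data) = 0, P(bowl C | data) = 11/51.
So P(orange next | data) = Σ P(orange next | H) P(H | data) = (1/8)(40/51) + (1)(11/51) = 16/51.

0.3137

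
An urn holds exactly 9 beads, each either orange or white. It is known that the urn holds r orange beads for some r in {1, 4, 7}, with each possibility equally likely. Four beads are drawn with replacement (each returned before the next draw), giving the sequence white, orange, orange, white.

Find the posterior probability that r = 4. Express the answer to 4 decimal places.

0.6061

Compute the likelihood of the observed sequence for each case: P(data | r = 1) = (8/9)(1/9)(1/9)(8/9) = 0.0097546; P(data | r = 4) = (5/9)(4/9)(4/9)(5/9) = 0.060966; P(data | r = 7) = (2/9)(7/9)(7/9)(2/9) = 0.029873.
Weighting by the prior gives 1/3 · 0.0097546 = 0.0032515, 1/3 · 0.060966 = 0.020322, 1/3 · 0.029873 = 0.0099578; summing to 0.033531.
Therefore the posterior P(r = 4 | data) = (0.020322) / (0.033531) = 0.60606.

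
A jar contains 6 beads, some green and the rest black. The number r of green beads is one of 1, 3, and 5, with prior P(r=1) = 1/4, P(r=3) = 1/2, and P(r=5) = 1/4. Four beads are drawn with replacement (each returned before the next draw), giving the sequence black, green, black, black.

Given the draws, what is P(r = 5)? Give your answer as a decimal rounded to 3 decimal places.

The likelihood of the observed sequence under each hypothesis: P(data | r = 1) = (5/6)(1/6)(5/6)(5/6) = 0.096451; P(data | r = 3) = (3/6)(3/6)(3/6)(3/6) = 0.0625; P(data | r = 5) = (1/6)(5/6)(1/6)(1/6) = 0.003858.
The prior-weighted likelihoods are 1/4 · 0.096451 = 0.024113, 1/2 · 0.0625 = 0.03125, 1/4 · 0.003858 = 0.00096451; summing to 0.056327.
So P(r = 5 | data) = (0.00096451) / (0.056327) = 0.017123.

0.017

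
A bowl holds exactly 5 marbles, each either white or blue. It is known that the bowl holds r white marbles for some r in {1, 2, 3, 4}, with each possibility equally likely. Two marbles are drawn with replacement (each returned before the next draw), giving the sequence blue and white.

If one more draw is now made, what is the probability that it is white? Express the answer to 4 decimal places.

0.5000

Compute the likelihood of the observed sequence for each case: P(data | r = 1) = (4/5)(1/5) = 4/25; P(data | r = 2) = (3/5)(2/5) = 6/25; P(data | r = 3) = (2/5)(3/5) = 6/25; P(data | r = 4) = (1/5)(4/5) = 4/25.
Multiplying each by its prior: 1/4 · 4/25 = 1/25, 1/4 · 6/25 = 3/50, 1/4 · 6/25 = 3/50, 1/4 · 4/25 = 1/25; with total 1/5.
The posterior is then P(r = 1 | data) = 1/5, P(r = 2 | data) = 3/10, P(r = 3 | data) = 3/10, P(r = 4 | data) = 1/5.
The predictive probability is P(white next | data) = (1/5)(1/5) + (2/5)(3/10) + (3/5)(3/10) + (4/5)(1/5) = 1/2.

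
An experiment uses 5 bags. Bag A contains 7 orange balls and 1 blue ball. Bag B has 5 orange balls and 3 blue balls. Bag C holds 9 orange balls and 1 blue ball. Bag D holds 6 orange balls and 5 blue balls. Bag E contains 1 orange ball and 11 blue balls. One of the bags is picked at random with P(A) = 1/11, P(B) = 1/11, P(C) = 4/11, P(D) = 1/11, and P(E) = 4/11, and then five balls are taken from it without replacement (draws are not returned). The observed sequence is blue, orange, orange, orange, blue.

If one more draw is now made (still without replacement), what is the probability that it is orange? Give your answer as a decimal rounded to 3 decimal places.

0.592

Compute the likelihood of the observed sequence for each case: P(data | bag A) = (1/8)(7/7)(6/6)(5/5)(0/4) = 0; P(data | bag B) = (3/8)(5/7)(4/6)(3/5)(2/4) = 0.053571; P(data | bag C) = (1/10)(9/9)(8/8)(7/7)(0/6) = 0; P(data | bag D) = (5/11)(6/10)(5/9)(4/8)(4/7) = 0.04329; P(data | bag E) = (11/12)(1/11)(0/10) = 0.
Multiplying each by its prior: 1/11 · 0 = 0, 1/11 · 0.053571 = 0.0048701, 4/11 · 0 = 0, 1/11 · 0.04329 = 0.0039355, 4/11 · 0 = 0; summing to 0.0088056.
Dividing through by the total gives posterior P(bag A | data) = 0, P(bag B | data) = 0.55307, P(bag C | data) = 0, P(bag D | data) = 0.44693, P(bag E | data) = 0.
So P(orange next | data) = Σ P(orange next | H) P(H | data) = (2/3)(0.55307) + (1/2)(0.44693) = 0.59218.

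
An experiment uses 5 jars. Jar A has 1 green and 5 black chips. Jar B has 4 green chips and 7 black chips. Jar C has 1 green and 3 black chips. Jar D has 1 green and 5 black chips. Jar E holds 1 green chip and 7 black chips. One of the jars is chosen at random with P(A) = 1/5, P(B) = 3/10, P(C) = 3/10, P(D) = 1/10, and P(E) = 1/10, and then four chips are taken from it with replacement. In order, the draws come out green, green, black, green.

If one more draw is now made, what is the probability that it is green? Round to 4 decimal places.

For each hypothesis, P(data | H) works out to: P(data | jar A) = (1/6)(1/6)(5/6)(1/6) = 0.003858; P(data | jar B) = (4/11)(4/11)(7/11)(4/11) = 0.030599; P(data | jar C) = (1/4)(1/4)(3/4)(1/4) = 0.011719; P(data | jar D) = (1/6)(1/6)(5/6)(1/6) = 0.003858; P(data | jar E) = (1/8)(1/8)(7/8)(1/8) = 0.001709.
The prior-weighted likelihoods are 1/5 · 0.003858 = 0.0007716, 3/10 · 0.030599 = 0.0091797, 3/10 · 0.011719 = 0.0035156, 1/10 · 0.003858 = 0.0003858, 1/10 · 0.001709 = 0.0001709; with total 0.014024.
The posterior is then P(jar A | data) = 0.055022, P(jar B | data) = 0.65459, P(jar C | data) = 0.25069, P(jar D | data) = 0.027511, P(jar E | data) = 0.012186.
The predictive probability is P(green next | data) = (1/6)(0.055022) + (4/11)(0.65459) + (1/4)(0.25069) + (1/6)(0.027511) + (1/8)(0.012186) = 0.31598.

0.3160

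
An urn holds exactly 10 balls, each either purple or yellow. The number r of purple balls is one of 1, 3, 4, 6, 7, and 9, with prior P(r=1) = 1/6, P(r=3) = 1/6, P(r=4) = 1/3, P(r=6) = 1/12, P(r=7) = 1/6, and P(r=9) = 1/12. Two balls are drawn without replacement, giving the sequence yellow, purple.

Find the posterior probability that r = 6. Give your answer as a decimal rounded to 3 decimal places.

0.104

For each hypothesis, P(data | H) works out to: P(data | r = 1) = (9/10)(1/9) = 1/10; P(data | r = 3) = (7/10)(3/9) = 7/30; P(data | r = 4) = (6/10)(4/9) = 4/15; P(data | r = 6) = (4/10)(6/9) = 4/15; P(data | r = 7) = (3/10)(7/9) = 7/30; P(data | r = 9) = (1/10)(9/9) = 1/10.
The prior-weighted likelihoods are 1/6 · 1/10 = 1/60, 1/6 · 7/30 = 7/180, 1/3 · 4/15 = 4/45, 1/12 · 4/15 = 1/45, 1/6 · 7/30 = 7/180, 1/12 · 1/10 = 1/120; summing to 77/360.
By Bayes' rule, P(r = 6 | data) = (1/45) / (77/360) = 8/77.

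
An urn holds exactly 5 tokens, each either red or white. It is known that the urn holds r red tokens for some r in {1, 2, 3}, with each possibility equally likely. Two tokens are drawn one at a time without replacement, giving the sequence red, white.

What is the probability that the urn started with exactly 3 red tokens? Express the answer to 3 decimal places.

The likelihood of the observed sequence under each hypothesis: P(data | r = 1) = (1/5)(4/4) = 1/5; P(data | r = 2) = (2/5)(3/4) = 3/10; P(data | r = 3) = (3/5)(2/4) = 3/10.
Weighting by the prior gives 1/3 · 1/5 = 1/15, 1/3 · 3/10 = 1/10, 1/3 · 3/10 = 1/10; summing to 4/15.
Hence P(r = 3 | data) = (1/10) / (4/15) = 3/8.

0.375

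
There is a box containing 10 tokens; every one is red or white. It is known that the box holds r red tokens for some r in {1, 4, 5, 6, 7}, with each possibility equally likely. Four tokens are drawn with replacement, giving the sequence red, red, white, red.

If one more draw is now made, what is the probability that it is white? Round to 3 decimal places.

Under each hypothesis, the probability of the observed sequence is: P(data | r = 1) = (1/10)(1/10)(9/10)(1/10) = 0.0009; P(data | r = 4) = (4/10)(4/10)(6/10)(4/10) = 0.0384; P(data | r = 5) = (5/10)(5/10)(5/10)(5/10) = 0.0625; P(data | r = 6) = (6/10)(6/10)(4/10)(6/10) = 0.0864; P(data | r = 7) = (7/10)(7/10)(3/10)(7/10) = 0.1029.
The prior-weighted likelihoods are 1/5 · 0.0009 = 0.00018, 1/5 · 0.0384 = 0.00768, 1/5 · 0.0625 = 0.0125, 1/5 · 0.0864 = 0.01728, 1/5 · 0.1029 = 0.02058; these sum to 0.05822.
Dividing through by the total gives posterior P(r = 1 | data) = 0.0030917, P(r = 4 | data) = 0.13191, P(r = 5 | data) = 0.2147, P(r = 6 | data) = 0.29681, P(r = 7 | data) = 0.35349.
Averaging over the posterior, P(white next | data) = (9/10)(0.0030917) + (3/5)(0.13191) + (1/2)(0.2147) + (2/5)(0.29681) + (3/10)(0.35349) = 0.41405.

0.414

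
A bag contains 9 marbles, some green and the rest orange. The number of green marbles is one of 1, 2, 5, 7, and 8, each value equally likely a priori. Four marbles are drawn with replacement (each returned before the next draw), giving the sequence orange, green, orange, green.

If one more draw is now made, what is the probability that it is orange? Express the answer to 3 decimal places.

0.476

The likelihood of the observed sequence under each hypothesis: P(data | r = 1) = (8/9)(1/9)(8/9)(1/9) = 0.0097546; P(data | r = 2) = (7/9)(2/9)(7/9)(2/9) = 0.029873; P(data | r = 5) = (4/9)(5/9)(4/9)(5/9) = 0.060966; P(data | r = 7) = (2/9)(7/9)(2/9)(7/9) = 0.029873; P(data | r = 8) = (1/9)(8/9)(1/9)(8/9) = 0.0097546.
Multiplying each by its prior: 1/5 · 0.0097546 = 0.0019509, 1/5 · 0.029873 = 0.0059747, 1/5 · 0.060966 = 0.012193, 1/5 · 0.029873 = 0.0059747, 1/5 · 0.0097546 = 0.0019509; summing to 0.028045.
Dividing through by the total gives posterior P(r = 1 | data) = 0.069565, P(r = 2 | data) = 0.21304, P(r = 5 | data) = 0.43478, P(r = 7 | data) = 0.21304, P(r = 8 | data) = 0.069565.
So P(orange next | data) = Σ P(orange next | H) P(H | data) = (8/9)(0.069565) + (7/9)(0.21304) + (4/9)(0.43478) + (2/9)(0.21304) + (1/9)(0.069565) = 0.47585.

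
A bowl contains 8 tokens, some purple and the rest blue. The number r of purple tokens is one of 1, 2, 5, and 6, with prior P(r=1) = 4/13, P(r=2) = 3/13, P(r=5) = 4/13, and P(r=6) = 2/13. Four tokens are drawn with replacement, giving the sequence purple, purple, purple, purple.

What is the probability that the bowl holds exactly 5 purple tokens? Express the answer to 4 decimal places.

Compute the likelihood of the observed sequence for each case: P(data | r = 1) = (1/8)(1/8)(1/8)(1/8) = 0.00024414; P(data | r = 2) = (2/8)(2/8)(2/8)(2/8) = 0.0039062; P(data | r = 5) = (5/8)(5/8)(5/8)(5/8) = 0.15259; P(data | r = 6) = (6/8)(6/8)(6/8)(6/8) = 0.31641.
Weighting by the prior gives 4/13 · 0.00024414 = 7.512e-05, 3/13 · 0.0039062 = 0.00090144, 4/13 · 0.15259 = 0.04695, 2/13 · 0.31641 = 0.048678; these sum to 0.096605.
Hence P(r = 5 | data) = (0.04695) / (0.096605) = 0.486.

0.4860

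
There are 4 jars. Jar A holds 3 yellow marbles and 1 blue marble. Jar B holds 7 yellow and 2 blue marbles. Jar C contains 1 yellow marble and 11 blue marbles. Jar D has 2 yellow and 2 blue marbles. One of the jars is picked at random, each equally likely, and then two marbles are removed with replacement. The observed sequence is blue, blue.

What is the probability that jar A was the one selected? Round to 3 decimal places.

Compute the likelihood of the observed sequence for each case: P(data | jar A) = (1/4)(1/4) = 0.0625; P(data | jar B) = (2/9)(2/9) = 0.049383; P(data | jar C) = (11/12)(11/12) = 0.84028; P(data | jar D) = (2/4)(2/4) = 0.25.
The prior-weighted likelihoods are 1/4 · 0.0625 = 0.015625, 1/4 · 0.049383 = 0.012346, 1/4 · 0.84028 = 0.21007, 1/4 · 0.25 = 0.0625; summing to 0.30054.
By Bayes' rule, P(jar A | data) = (0.015625) / (0.30054) = 0.05199.

0.052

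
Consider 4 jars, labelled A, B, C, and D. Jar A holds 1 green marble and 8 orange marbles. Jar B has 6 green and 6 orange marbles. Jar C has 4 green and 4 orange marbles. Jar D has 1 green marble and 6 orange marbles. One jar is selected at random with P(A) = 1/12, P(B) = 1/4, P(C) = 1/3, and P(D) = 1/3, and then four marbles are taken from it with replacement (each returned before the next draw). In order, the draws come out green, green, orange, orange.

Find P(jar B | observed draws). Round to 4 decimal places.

0.3697

Under each hypothesis, the probability of the observed sequence is: P(data | jar A) = (1/9)(1/9)(8/9)(8/9) = 0.0097546; P(data | jar B) = (6/12)(6/12)(6/12)(6/12) = 0.0625; P(data | jar C) = (4/8)(4/8)(4/8)(4/8) = 0.0625; P(data | jar D) = (1/7)(1/7)(6/7)(6/7) = 0.014994.
Multiplying each by its prior: 1/12 · 0.0097546 = 0.00081288, 1/4 · 0.0625 = 0.015625, 1/3 · 0.0625 = 0.020833, 1/3 · 0.014994 = 0.0049979; summing to 0.042269.
By Bayes' rule, P(jar B | data) = (0.015625) / (0.042269) = 0.36966.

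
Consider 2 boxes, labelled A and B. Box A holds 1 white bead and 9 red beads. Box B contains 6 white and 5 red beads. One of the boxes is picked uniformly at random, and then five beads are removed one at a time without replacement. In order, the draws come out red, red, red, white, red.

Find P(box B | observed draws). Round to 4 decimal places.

The likelihood of the observed sequence under each hypothesis: P(data | box A) = (9/10)(8/9)(7/8)(1/7)(6/6) = 0.1; P(data | box B) = (5/11)(4/10)(3/9)(6/8)(2/7) = 0.012987.
Multiplying each by its prior: 1/2 · 0.1 = 0.05, 1/2 · 0.012987 = 0.0064935; summing to 0.056494.
By Bayes' rule, P(box B | data) = (0.0064935) / (0.056494) = 0.11494.

0.1149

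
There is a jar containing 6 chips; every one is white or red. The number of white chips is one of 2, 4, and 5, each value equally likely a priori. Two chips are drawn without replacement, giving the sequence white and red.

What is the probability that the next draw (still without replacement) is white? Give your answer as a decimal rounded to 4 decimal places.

0.6190

For each hypothesis, P(data | H) works out to: P(data | r = 2) = (2/6)(4/5) = 4/15; P(data | r = 4) = (4/6)(2/5) = 4/15; P(data | r = 5) = (5/6)(1/5) = 1/6.
The prior-weighted likelihoods are 1/3 · 4/15 = 4/45, 1/3 · 4/15 = 4/45, 1/3 · 1/6 = 1/18; with total 7/30.
The posterior is then P(r = 2 | data) = 8/21, P(r = 4 | data) = 8/21, P(r = 5 | data) = 5/21.
The predictive probability is P(white next | data) = (1/4)(8/21) + (3/4)(8/21) + (1)(5/21) = 13/21.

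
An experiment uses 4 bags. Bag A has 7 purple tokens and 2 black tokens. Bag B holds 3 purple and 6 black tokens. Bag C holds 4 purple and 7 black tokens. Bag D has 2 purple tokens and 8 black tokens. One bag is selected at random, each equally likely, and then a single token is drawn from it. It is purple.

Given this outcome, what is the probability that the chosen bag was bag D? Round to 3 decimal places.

0.119

For each hypothesis, P(data | H) works out to: P(data | bag A) = (7/9) = 0.77778; P(data | bag B) = (3/9) = 0.33333; P(data | bag C) = (4/11) = 0.36364; P(data | bag D) = (2/10) = 0.2.
The prior-weighted likelihoods are 1/4 · 0.77778 = 0.19444, 1/4 · 0.33333 = 0.083333, 1/4 · 0.36364 = 0.090909, 1/4 · 0.2 = 0.05; with total 0.41869.
Therefore the posterior P(bag D | data) = (0.05) / (0.41869) = 0.11942.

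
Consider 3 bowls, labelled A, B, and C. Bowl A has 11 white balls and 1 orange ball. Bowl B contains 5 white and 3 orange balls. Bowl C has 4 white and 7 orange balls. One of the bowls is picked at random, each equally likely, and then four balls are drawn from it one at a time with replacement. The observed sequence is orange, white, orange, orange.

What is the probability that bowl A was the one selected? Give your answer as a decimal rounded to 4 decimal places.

For each hypothesis, P(data | H) works out to: P(data | bowl A) = (1/12)(11/12)(1/12)(1/12) = 0.00053048; P(data | bowl B) = (3/8)(5/8)(3/8)(3/8) = 0.032959; P(data | bowl C) = (7/11)(4/11)(7/11)(7/11) = 0.093709.
The prior-weighted likelihoods are 1/3 · 0.00053048 = 0.00017683, 1/3 · 0.032959 = 0.010986, 1/3 · 0.093709 = 0.031236; these sum to 0.0424.
Hence P(bowl A | data) = (0.00017683) / (0.0424) = 0.0041705.

0.0042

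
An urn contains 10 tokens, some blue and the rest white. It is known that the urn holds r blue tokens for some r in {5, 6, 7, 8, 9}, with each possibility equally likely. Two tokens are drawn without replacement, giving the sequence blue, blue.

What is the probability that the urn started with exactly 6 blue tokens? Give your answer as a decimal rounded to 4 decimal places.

Compute the likelihood of the observed sequence for each case: P(data | r = 5) = (5/10)(4/9) = 2/9; P(data | r = 6) = (6/10)(5/9) = 1/3; P(data | r = 7) = (7/10)(6/9) = 7/15; P(data | r = 8) = (8/10)(7/9) = 28/45; P(data | r = 9) = (9/10)(8/9) = 4/5.
The prior-weighted likelihoods are 1/5 · 2/9 = 2/45, 1/5 · 1/3 = 1/15, 1/5 · 7/15 = 7/75, 1/5 · 28/45 = 28/225, 1/5 · 4/5 = 4/25; these sum to 22/45.
Therefore the posterior P(r = 6 | data) = (1/15) / (22/45) = 3/22.

0.1364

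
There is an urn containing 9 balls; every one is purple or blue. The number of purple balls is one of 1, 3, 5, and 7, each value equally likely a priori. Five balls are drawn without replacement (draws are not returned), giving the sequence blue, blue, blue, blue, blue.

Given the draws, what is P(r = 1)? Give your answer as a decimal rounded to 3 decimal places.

0.903

Under each hypothesis, the probability of the observed sequence is: P(data | r = 1) = (8/9)(7/8)(6/7)(5/6)(4/5) = 4/9; P(data | r = 3) = (6/9)(5/8)(4/7)(3/6)(2/5) = 1/21; P(data | r = 5) = (4/9)(3/8)(2/7)(1/6)(0/5) = 0; P(data | r = 7) = (2/9)(1/8)(0/7) = 0.
Multiplying each by its prior: 1/4 · 4/9 = 1/9, 1/4 · 1/21 = 1/84, 1/4 · 0 = 0, 1/4 · 0 = 0; with total 31/252.
Hence P(r = 1 | data) = (1/9) / (31/252) = 28/31.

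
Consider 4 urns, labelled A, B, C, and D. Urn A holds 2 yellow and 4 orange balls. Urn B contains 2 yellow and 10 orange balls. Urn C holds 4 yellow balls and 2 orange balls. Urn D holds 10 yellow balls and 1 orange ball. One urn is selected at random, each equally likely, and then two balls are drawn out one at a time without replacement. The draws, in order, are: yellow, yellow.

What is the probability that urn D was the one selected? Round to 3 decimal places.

For each hypothesis, P(data | H) works out to: P(data | urn A) = (2/6)(1/5) = 1/15; P(data | urn B) = (2/12)(1/11) = 1/66; P(data | urn C) = (4/6)(3/5) = 2/5; P(data | urn D) = (10/11)(9/10) = 9/11.
Multiplying each by its prior: 1/4 · 1/15 = 1/60, 1/4 · 1/66 = 1/264, 1/4 · 2/5 = 1/10, 1/4 · 9/11 = 9/44; summing to 13/40.
By Bayes' rule, P(urn D | data) = (9/44) / (13/40) = 90/143.

0.629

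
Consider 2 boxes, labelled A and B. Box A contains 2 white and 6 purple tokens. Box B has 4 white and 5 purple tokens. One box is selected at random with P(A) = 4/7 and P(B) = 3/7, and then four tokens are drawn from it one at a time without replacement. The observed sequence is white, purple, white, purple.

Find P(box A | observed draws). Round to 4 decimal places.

Compute the likelihood of the observed sequence for each case: P(data | box A) = (2/8)(6/7)(1/6)(5/5) = 1/28; P(data | box B) = (4/9)(5/8)(3/7)(4/6) = 5/63.
The prior-weighted likelihoods are 4/7 · 1/28 = 1/49, 3/7 · 5/63 = 5/147; these sum to 8/147.
So P(box A | data) = (1/49) / (8/147) = 3/8.

0.3750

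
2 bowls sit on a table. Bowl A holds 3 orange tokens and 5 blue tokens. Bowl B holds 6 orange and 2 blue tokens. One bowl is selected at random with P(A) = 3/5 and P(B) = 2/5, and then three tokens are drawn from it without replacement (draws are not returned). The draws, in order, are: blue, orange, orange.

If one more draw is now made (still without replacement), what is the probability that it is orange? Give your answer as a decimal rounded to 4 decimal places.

0.5429

Compute the likelihood of the observed sequence for each case: P(data | bowl A) = (5/8)(3/7)(2/6) = 5/56; P(data | bowl B) = (2/8)(6/7)(5/6) = 5/28.
Weighting by the prior gives 3/5 · 5/56 = 3/56, 2/5 · 5/28 = 1/14; summing to 1/8.
Normalising, the posterior is P(bowl A | data) = 3/7, P(bowl B | data) = 4/7.
The predictive probability is P(orange next | data) = (1/5)(3/7) + (4/5)(4/7) = 19/35.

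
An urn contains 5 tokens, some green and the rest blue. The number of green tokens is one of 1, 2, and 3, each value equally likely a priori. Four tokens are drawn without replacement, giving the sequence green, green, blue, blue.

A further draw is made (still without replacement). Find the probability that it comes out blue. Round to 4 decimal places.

0.5000

Under each hypothesis, the probability of the observed sequence is: P(data | r = 1) = (1/5)(0/4) = 0; P(data | r = 2) = (2/5)(1/4)(3/3)(2/2) = 1/10; P(data | r = 3) = (3/5)(2/4)(2/3)(1/2) = 1/10.
Multiplying each by its prior: 1/3 · 0 = 0, 1/3 · 1/10 = 1/30, 1/3 · 1/10 = 1/30; these sum to 1/15.
Dividing through by the total gives posterior P(r = 1 | data) = 0, P(r = 2 | data) = 1/2, P(r = 3 | data) = 1/2.
The predictive probability is P(blue next | data) = (1)(1/2) + (0)(1/2) = 1/2.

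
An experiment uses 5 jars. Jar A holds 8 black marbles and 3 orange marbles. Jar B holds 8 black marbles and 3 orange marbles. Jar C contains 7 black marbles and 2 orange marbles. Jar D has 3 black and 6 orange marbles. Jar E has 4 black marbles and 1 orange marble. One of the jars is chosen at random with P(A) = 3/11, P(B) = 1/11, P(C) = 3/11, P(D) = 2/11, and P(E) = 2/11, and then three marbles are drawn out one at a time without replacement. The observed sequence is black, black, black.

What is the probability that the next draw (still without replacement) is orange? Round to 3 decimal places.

0.393

Compute the likelihood of the observed sequence for each case: P(data | jar A) = (8/11)(7/10)(6/9) = 0.33939; P(data | jar B) = (8/11)(7/10)(6/9) = 0.33939; P(data | jar C) = (7/9)(6/8)(5/7) = 0.41667; P(data | jar D) = (3/9)(2/8)(1/7) = 0.011905; P(data | jar E) = (4/5)(3/4)(2/3) = 0.4.
Multiplying each by its prior: 3/11 · 0.33939 = 0.092562, 1/11 · 0.33939 = 0.030854, 3/11 · 0.41667 = 0.11364, 2/11 · 0.011905 = 0.0021645, 2/11 · 0.4 = 0.072727; summing to 0.31194.
Dividing through by the total gives posterior P(jar A | data) = 0.29673, P(jar B | data) = 0.098909, P(jar C | data) = 0.36428, P(jar D | data) = 0.0069387, P(jar E | data) = 0.23314.
The predictive probability is P(orange next | data) = (3/8)(0.29673) + (3/8)(0.098909) + (1/3)(0.36428) + (1)(0.0069387) + (1/2)(0.23314) = 0.3933.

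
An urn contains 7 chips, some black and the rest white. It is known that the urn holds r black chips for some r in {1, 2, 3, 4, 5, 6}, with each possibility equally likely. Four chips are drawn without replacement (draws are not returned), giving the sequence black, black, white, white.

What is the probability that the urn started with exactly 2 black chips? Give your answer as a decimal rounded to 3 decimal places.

Under each hypothesis, the probability of the observed sequence is: P(data | r = 1) = (1/7)(0/6) = 0; P(data | r = 2) = (2/7)(1/6)(5/5)(4/4) = 1/21; P(data | r = 3) = (3/7)(2/6)(4/5)(3/4) = 3/35; P(data | r = 4) = (4/7)(3/6)(3/5)(2/4) = 3/35; P(data | r = 5) = (5/7)(4/6)(2/5)(1/4) = 1/21; P(data | r = 6) = (6/7)(5/6)(1/5)(0/4) = 0.
Weighting by the prior gives 1/6 · 0 = 0, 1/6 · 1/21 = 1/126, 1/6 · 3/35 = 1/70, 1/6 · 3/35 = 1/70, 1/6 · 1/21 = 1/126, 1/6 · 0 = 0; these sum to 2/45.
By Bayes' rule, P(r = 2 | data) = (1/126) / (2/45) = 5/28.

0.179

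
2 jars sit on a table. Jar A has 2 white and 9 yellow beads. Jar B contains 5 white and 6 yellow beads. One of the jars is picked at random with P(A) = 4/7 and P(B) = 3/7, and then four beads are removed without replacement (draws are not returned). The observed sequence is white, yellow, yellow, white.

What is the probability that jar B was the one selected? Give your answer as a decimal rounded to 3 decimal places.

Compute the likelihood of the observed sequence for each case: P(data | jar A) = (2/11)(9/10)(8/9)(1/8) = 1/55; P(data | jar B) = (5/11)(6/10)(5/9)(4/8) = 5/66.
The prior-weighted likelihoods are 4/7 · 1/55 = 4/385, 3/7 · 5/66 = 5/154; summing to 3/70.
Hence P(jar B | data) = (5/154) / (3/70) = 25/33.

0.758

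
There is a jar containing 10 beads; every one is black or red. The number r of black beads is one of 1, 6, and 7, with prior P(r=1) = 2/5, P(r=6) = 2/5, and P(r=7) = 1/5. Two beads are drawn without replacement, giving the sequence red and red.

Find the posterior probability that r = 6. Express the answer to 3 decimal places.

Compute the likelihood of the observed sequence for each case: P(data | r = 1) = (9/10)(8/9) = 4/5; P(data | r = 6) = (4/10)(3/9) = 2/15; P(data | r = 7) = (3/10)(2/9) = 1/15.
Weighting by the prior gives 2/5 · 4/5 = 8/25, 2/5 · 2/15 = 4/75, 1/5 · 1/15 = 1/75; these sum to 29/75.
By Bayes' rule, P(r = 6 | data) = (4/75) / (29/75) = 4/29.

0.138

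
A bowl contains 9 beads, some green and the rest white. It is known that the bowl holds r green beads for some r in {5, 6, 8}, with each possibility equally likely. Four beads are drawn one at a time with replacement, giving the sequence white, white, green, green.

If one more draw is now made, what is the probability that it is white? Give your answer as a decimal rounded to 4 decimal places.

The likelihood of the observed sequence under each hypothesis: P(data | r = 5) = (4/9)(4/9)(5/9)(5/9) = 0.060966; P(data | r = 6) = (3/9)(3/9)(6/9)(6/9) = 0.049383; P(data | r = 8) = (1/9)(1/9)(8/9)(8/9) = 0.0097546.
Weighting by the prior gives 1/3 · 0.060966 = 0.020322, 1/3 · 0.049383 = 0.016461, 1/3 · 0.0097546 = 0.0032515; summing to 0.040035.
Dividing through by the total gives posterior P(r = 5 | data) = 0.50761, P(r = 6 | data) = 0.41117, P(r = 8 | data) = 0.081218.
So P(white next | data) = Σ P(white next | H) P(H | data) = (4/9)(0.50761) + (1/3)(0.41117) + (1/9)(0.081218) = 0.37169.

0.3717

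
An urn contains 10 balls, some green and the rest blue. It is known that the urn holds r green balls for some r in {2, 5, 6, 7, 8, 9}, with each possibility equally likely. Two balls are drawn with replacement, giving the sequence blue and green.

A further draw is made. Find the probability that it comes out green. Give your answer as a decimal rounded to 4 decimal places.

0.5919

Under each hypothesis, the probability of the observed sequence is: P(data | r = 2) = (8/10)(2/10) = 4/25; P(data | r = 5) = (5/10)(5/10) = 1/4; P(data | r = 6) = (4/10)(6/10) = 6/25; P(data | r = 7) = (3/10)(7/10) = 21/100; P(data | r = 8) = (2/10)(8/10) = 4/25; P(data | r = 9) = (1/10)(9/10) = 9/100.
Weighting by the prior gives 1/6 · 4/25 = 2/75, 1/6 · 1/4 = 1/24, 1/6 · 6/25 = 1/25, 1/6 · 21/100 = 7/200, 1/6 · 4/25 = 2/75, 1/6 · 9/100 = 3/200; summing to 37/200.
Normalising, the posterior is P(r = 2 | data) = 16/111, P(r = 5 | data) = 25/111, P(r = 6 | data) = 8/37, P(r = 7 | data) = 7/37, P(r = 8 | data) = 16/111, P(r = 9 | data) = 3/37.
So P(green next | data) = Σ P(green next | H) P(H | data) = (1/5)(16/111) + (1/2)(25/111) + (3/5)(8/37) + (7/10)(7/37) + (4/5)(16/111) + (9/10)(3/37) = 219/370.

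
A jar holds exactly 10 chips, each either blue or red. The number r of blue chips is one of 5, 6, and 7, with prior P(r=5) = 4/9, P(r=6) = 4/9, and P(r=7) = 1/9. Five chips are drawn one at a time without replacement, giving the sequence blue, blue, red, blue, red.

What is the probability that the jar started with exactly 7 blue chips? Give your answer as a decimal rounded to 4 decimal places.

0.1066

For each hypothesis, P(data | H) works out to: P(data | r = 5) = (5/10)(4/9)(5/8)(3/7)(4/6) = 0.039683; P(data | r = 6) = (6/10)(5/9)(4/8)(4/7)(3/6) = 0.047619; P(data | r = 7) = (7/10)(6/9)(3/8)(5/7)(2/6) = 0.041667.
The prior-weighted likelihoods are 4/9 · 0.039683 = 0.017637, 4/9 · 0.047619 = 0.021164, 1/9 · 0.041667 = 0.0046296; these sum to 0.04343.
Therefore the posterior P(r = 7 | data) = (0.0046296) / (0.04343) = 0.1066.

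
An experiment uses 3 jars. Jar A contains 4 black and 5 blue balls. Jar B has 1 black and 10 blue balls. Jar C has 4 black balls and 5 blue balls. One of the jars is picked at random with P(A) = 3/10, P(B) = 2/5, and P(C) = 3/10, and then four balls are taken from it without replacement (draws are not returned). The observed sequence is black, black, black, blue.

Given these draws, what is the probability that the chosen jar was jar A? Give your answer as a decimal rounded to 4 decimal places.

0.5000

Compute the likelihood of the observed sequence for each case: P(data | jar A) = (4/9)(3/8)(2/7)(5/6) = 5/126; P(data | jar B) = (1/11)(0/10) = 0; P(data | jar C) = (4/9)(3/8)(2/7)(5/6) = 5/126.
Weighting by the prior gives 3/10 · 5/126 = 1/84, 2/5 · 0 = 0, 3/10 · 5/126 = 1/84; these sum to 1/42.
Hence P(jar A | data) = (1/84) / (1/42) = 1/2.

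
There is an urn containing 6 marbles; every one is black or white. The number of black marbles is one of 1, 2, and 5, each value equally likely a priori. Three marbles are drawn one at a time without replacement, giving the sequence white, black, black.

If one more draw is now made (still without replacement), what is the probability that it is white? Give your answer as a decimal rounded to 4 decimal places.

0.2857

For each hypothesis, P(data | H) works out to: P(data | r = 1) = (5/6)(1/5)(0/4) = 0; P(data | r = 2) = (4/6)(2/5)(1/4) = 1/15; P(data | r = 5) = (1/6)(5/5)(4/4) = 1/6.
Multiplying each by its prior: 1/3 · 0 = 0, 1/3 · 1/15 = 1/45, 1/3 · 1/6 = 1/18; these sum to 7/90.
Dividing through by the total gives posterior P(r = 1 | data) = 0, P(r = 2 | data) = 2/7, P(r = 5 | data) = 5/7.
So P(white next | data) = Σ P(white next | H) P(H | data) = (1)(2/7) + (0)(5/7) = 2/7.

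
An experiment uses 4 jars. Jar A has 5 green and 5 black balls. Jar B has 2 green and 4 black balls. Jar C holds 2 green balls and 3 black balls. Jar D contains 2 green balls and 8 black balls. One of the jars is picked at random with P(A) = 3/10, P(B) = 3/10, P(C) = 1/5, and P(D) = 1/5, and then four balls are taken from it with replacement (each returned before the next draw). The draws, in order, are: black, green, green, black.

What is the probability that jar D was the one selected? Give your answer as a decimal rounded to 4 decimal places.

0.1020

Under each hypothesis, the probability of the observed sequence is: P(data | jar A) = (5/10)(5/10)(5/10)(5/10) = 0.0625; P(data | jar B) = (4/6)(2/6)(2/6)(4/6) = 0.049383; P(data | jar C) = (3/5)(2/5)(2/5)(3/5) = 0.0576; P(data | jar D) = (8/10)(2/10)(2/10)(8/10) = 0.0256.
Weighting by the prior gives 3/10 · 0.0625 = 0.01875, 3/10 · 0.049383 = 0.014815, 1/5 · 0.0576 = 0.01152, 1/5 · 0.0256 = 0.00512; with total 0.050205.
Hence P(jar D | data) = (0.00512) / (0.050205) = 0.10198.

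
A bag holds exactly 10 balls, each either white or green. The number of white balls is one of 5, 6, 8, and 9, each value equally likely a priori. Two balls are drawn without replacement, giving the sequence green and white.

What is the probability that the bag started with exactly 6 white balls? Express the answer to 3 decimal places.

0.324

The likelihood of the observed sequence under each hypothesis: P(data | r = 5) = (5/10)(5/9) = 5/18; P(data | r = 6) = (4/10)(6/9) = 4/15; P(data | r = 8) = (2/10)(8/9) = 8/45; P(data | r = 9) = (1/10)(9/9) = 1/10.
Multiplying each by its prior: 1/4 · 5/18 = 5/72, 1/4 · 4/15 = 1/15, 1/4 · 8/45 = 2/45, 1/4 · 1/10 = 1/40; summing to 37/180.
By Bayes' rule, P(r = 6 | data) = (1/15) / (37/180) = 12/37.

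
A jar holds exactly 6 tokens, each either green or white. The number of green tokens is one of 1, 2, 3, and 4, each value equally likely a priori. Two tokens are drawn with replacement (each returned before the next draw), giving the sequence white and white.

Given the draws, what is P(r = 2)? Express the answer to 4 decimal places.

Under each hypothesis, the probability of the observed sequence is: P(data | r = 1) = (5/6)(5/6) = 25/36; P(data | r = 2) = (4/6)(4/6) = 4/9; P(data | r = 3) = (3/6)(3/6) = 1/4; P(data | r = 4) = (2/6)(2/6) = 1/9.
Multiplying each by its prior: 1/4 · 25/36 = 25/144, 1/4 · 4/9 = 1/9, 1/4 · 1/4 = 1/16, 1/4 · 1/9 = 1/36; with total 3/8.
Hence P(r = 2 | data) = (1/9) / (3/8) = 8/27.

0.2963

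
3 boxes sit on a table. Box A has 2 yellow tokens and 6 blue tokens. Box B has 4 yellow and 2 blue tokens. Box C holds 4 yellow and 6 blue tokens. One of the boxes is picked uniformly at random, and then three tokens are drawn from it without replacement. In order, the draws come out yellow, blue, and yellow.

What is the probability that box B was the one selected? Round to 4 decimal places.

0.5957

Under each hypothesis, the probability of the observed sequence is: P(data | box A) = (2/8)(6/7)(1/6) = 1/28; P(data | box B) = (4/6)(2/5)(3/4) = 1/5; P(data | box C) = (4/10)(6/9)(3/8) = 1/10.
Multiplying each by its prior: 1/3 · 1/28 = 1/84, 1/3 · 1/5 = 1/15, 1/3 · 1/10 = 1/30; summing to 47/420.
Therefore the posterior P(box B | data) = (1/15) / (47/420) = 28/47.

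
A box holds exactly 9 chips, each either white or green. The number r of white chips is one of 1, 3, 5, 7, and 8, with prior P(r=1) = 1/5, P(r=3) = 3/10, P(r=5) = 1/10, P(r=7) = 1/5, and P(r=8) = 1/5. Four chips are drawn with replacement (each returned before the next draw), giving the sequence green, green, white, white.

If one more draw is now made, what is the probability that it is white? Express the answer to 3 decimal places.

Compute the likelihood of the observed sequence for each case: P(data | r = 1) = (8/9)(8/9)(1/9)(1/9) = 0.0097546; P(data | r = 3) = (6/9)(6/9)(3/9)(3/9) = 0.049383; P(data | r = 5) = (4/9)(4/9)(5/9)(5/9) = 0.060966; P(data | r = 7) = (2/9)(2/9)(7/9)(7/9) = 0.029873; P(data | r = 8) = (1/9)(1/9)(8/9)(8/9) = 0.0097546.
Weighting by the prior gives 1/5 · 0.0097546 = 0.0019509, 3/10 · 0.049383 = 0.014815, 1/10 · 0.060966 = 0.0060966, 1/5 · 0.029873 = 0.0059747, 1/5 · 0.0097546 = 0.0019509; these sum to 0.030788.
The posterior is then P(r = 1 | data) = 0.063366, P(r = 3 | data) = 0.48119, P(r = 5 | data) = 0.19802, P(r = 7 | data) = 0.19406, P(r = 8 | data) = 0.063366.
Averaging over the posterior, P(white next | data) = (1/9)(0.063366) + (1/3)(0.48119) + (5/9)(0.19802) + (7/9)(0.19406) + (8/9)(0.063366) = 0.48471.

0.485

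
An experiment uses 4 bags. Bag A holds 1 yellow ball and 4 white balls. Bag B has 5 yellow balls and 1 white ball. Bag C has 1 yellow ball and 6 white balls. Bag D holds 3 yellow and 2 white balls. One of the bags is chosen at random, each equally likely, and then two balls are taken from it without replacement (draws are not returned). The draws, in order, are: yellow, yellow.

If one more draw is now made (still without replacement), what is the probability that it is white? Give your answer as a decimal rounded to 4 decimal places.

For each hypothesis, P(data | H) works out to: P(data | bag A) = (1/5)(0/4) = 0; P(data | bag B) = (5/6)(4/5) = 2/3; P(data | bag C) = (1/7)(0/6) = 0; P(data | bag D) = (3/5)(2/4) = 3/10.
The prior-weighted likelihoods are 1/4 · 0 = 0, 1/4 · 2/3 = 1/6, 1/4 · 0 = 0, 1/4 · 3/10 = 3/40; these sum to 29/120.
Dividing through by the total gives posterior P(bag A | data) = 0, P(bag B | data) = 20/29, P(bag C | data) = 0, P(bag D | data) = 9/29.
The predictive probability is P(white next | data) = (1/4)(20/29) + (2/3)(9/29) = 11/29.

0.3793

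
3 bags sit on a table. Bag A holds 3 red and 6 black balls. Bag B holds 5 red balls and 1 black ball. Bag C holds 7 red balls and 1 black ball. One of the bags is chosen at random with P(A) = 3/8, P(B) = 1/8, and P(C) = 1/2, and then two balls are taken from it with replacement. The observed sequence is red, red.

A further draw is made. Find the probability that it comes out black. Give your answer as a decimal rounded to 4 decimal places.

0.1762

Compute the likelihood of the observed sequence for each case: P(data | bag A) = (3/9)(3/9) = 0.11111; P(data | bag B) = (5/6)(5/6) = 0.69444; P(data | bag C) = (7/8)(7/8) = 0.76562.
Multiplying each by its prior: 3/8 · 0.11111 = 0.041667, 1/8 · 0.69444 = 0.086806, 1/2 · 0.76562 = 0.38281; these sum to 0.51128.
Dividing through by the total gives posterior P(bag A | data) = 0.081494, P(bag B | data) = 0.16978, P(bag C | data) = 0.74873.
So P(black next | data) = Σ P(black next | H) P(H | data) = (2/3)(0.081494) + (1/6)(0.16978) + (1/8)(0.74873) = 0.17622.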